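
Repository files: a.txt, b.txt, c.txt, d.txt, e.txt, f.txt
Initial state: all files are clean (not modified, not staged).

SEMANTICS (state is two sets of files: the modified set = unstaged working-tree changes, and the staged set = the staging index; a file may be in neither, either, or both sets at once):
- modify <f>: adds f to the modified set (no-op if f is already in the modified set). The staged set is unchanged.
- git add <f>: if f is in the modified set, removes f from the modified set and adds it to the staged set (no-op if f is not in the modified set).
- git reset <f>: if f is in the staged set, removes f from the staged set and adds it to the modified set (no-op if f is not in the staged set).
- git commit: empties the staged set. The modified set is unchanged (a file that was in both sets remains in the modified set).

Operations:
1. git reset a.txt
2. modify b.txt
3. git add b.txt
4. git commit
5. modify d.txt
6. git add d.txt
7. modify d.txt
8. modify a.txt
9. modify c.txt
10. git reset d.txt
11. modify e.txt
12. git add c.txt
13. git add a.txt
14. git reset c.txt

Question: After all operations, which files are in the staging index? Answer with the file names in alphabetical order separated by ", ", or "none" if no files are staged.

Answer: a.txt

Derivation:
After op 1 (git reset a.txt): modified={none} staged={none}
After op 2 (modify b.txt): modified={b.txt} staged={none}
After op 3 (git add b.txt): modified={none} staged={b.txt}
After op 4 (git commit): modified={none} staged={none}
After op 5 (modify d.txt): modified={d.txt} staged={none}
After op 6 (git add d.txt): modified={none} staged={d.txt}
After op 7 (modify d.txt): modified={d.txt} staged={d.txt}
After op 8 (modify a.txt): modified={a.txt, d.txt} staged={d.txt}
After op 9 (modify c.txt): modified={a.txt, c.txt, d.txt} staged={d.txt}
After op 10 (git reset d.txt): modified={a.txt, c.txt, d.txt} staged={none}
After op 11 (modify e.txt): modified={a.txt, c.txt, d.txt, e.txt} staged={none}
After op 12 (git add c.txt): modified={a.txt, d.txt, e.txt} staged={c.txt}
After op 13 (git add a.txt): modified={d.txt, e.txt} staged={a.txt, c.txt}
After op 14 (git reset c.txt): modified={c.txt, d.txt, e.txt} staged={a.txt}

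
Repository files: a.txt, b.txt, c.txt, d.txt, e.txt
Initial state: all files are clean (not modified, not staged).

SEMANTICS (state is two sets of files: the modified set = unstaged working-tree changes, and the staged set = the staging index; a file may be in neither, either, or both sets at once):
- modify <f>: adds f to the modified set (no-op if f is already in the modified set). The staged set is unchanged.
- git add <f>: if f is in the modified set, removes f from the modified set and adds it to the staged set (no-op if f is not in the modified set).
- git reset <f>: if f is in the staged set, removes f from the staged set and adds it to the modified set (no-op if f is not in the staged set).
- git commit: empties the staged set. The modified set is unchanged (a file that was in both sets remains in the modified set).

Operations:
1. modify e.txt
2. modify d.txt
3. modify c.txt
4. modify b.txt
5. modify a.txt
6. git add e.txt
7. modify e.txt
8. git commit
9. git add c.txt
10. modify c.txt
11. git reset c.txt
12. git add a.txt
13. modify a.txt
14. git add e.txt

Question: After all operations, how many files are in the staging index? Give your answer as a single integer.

Answer: 2

Derivation:
After op 1 (modify e.txt): modified={e.txt} staged={none}
After op 2 (modify d.txt): modified={d.txt, e.txt} staged={none}
After op 3 (modify c.txt): modified={c.txt, d.txt, e.txt} staged={none}
After op 4 (modify b.txt): modified={b.txt, c.txt, d.txt, e.txt} staged={none}
After op 5 (modify a.txt): modified={a.txt, b.txt, c.txt, d.txt, e.txt} staged={none}
After op 6 (git add e.txt): modified={a.txt, b.txt, c.txt, d.txt} staged={e.txt}
After op 7 (modify e.txt): modified={a.txt, b.txt, c.txt, d.txt, e.txt} staged={e.txt}
After op 8 (git commit): modified={a.txt, b.txt, c.txt, d.txt, e.txt} staged={none}
After op 9 (git add c.txt): modified={a.txt, b.txt, d.txt, e.txt} staged={c.txt}
After op 10 (modify c.txt): modified={a.txt, b.txt, c.txt, d.txt, e.txt} staged={c.txt}
After op 11 (git reset c.txt): modified={a.txt, b.txt, c.txt, d.txt, e.txt} staged={none}
After op 12 (git add a.txt): modified={b.txt, c.txt, d.txt, e.txt} staged={a.txt}
After op 13 (modify a.txt): modified={a.txt, b.txt, c.txt, d.txt, e.txt} staged={a.txt}
After op 14 (git add e.txt): modified={a.txt, b.txt, c.txt, d.txt} staged={a.txt, e.txt}
Final staged set: {a.txt, e.txt} -> count=2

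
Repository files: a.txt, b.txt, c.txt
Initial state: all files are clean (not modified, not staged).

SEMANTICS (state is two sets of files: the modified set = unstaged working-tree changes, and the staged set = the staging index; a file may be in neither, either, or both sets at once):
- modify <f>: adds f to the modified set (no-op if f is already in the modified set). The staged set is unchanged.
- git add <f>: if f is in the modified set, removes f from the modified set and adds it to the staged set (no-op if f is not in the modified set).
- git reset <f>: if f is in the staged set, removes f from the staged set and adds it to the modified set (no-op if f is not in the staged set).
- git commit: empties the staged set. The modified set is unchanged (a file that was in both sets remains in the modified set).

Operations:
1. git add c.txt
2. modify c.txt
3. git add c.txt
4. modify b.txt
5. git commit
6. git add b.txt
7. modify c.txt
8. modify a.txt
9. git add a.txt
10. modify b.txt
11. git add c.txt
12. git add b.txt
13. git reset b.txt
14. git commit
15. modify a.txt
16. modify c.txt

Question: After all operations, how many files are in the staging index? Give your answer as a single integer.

Answer: 0

Derivation:
After op 1 (git add c.txt): modified={none} staged={none}
After op 2 (modify c.txt): modified={c.txt} staged={none}
After op 3 (git add c.txt): modified={none} staged={c.txt}
After op 4 (modify b.txt): modified={b.txt} staged={c.txt}
After op 5 (git commit): modified={b.txt} staged={none}
After op 6 (git add b.txt): modified={none} staged={b.txt}
After op 7 (modify c.txt): modified={c.txt} staged={b.txt}
After op 8 (modify a.txt): modified={a.txt, c.txt} staged={b.txt}
After op 9 (git add a.txt): modified={c.txt} staged={a.txt, b.txt}
After op 10 (modify b.txt): modified={b.txt, c.txt} staged={a.txt, b.txt}
After op 11 (git add c.txt): modified={b.txt} staged={a.txt, b.txt, c.txt}
After op 12 (git add b.txt): modified={none} staged={a.txt, b.txt, c.txt}
After op 13 (git reset b.txt): modified={b.txt} staged={a.txt, c.txt}
After op 14 (git commit): modified={b.txt} staged={none}
After op 15 (modify a.txt): modified={a.txt, b.txt} staged={none}
After op 16 (modify c.txt): modified={a.txt, b.txt, c.txt} staged={none}
Final staged set: {none} -> count=0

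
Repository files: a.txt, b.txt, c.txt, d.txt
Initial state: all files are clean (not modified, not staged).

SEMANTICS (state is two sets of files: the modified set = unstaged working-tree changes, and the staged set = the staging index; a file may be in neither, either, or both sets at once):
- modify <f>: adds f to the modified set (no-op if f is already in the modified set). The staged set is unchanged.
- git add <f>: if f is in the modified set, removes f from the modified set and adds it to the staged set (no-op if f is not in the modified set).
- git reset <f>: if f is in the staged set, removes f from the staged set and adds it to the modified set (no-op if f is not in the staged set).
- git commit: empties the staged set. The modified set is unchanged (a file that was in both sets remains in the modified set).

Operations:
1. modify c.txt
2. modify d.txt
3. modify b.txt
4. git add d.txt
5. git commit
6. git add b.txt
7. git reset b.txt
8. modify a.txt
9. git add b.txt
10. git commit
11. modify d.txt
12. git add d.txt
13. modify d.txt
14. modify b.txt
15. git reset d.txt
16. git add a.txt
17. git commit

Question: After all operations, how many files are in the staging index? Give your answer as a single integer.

Answer: 0

Derivation:
After op 1 (modify c.txt): modified={c.txt} staged={none}
After op 2 (modify d.txt): modified={c.txt, d.txt} staged={none}
After op 3 (modify b.txt): modified={b.txt, c.txt, d.txt} staged={none}
After op 4 (git add d.txt): modified={b.txt, c.txt} staged={d.txt}
After op 5 (git commit): modified={b.txt, c.txt} staged={none}
After op 6 (git add b.txt): modified={c.txt} staged={b.txt}
After op 7 (git reset b.txt): modified={b.txt, c.txt} staged={none}
After op 8 (modify a.txt): modified={a.txt, b.txt, c.txt} staged={none}
After op 9 (git add b.txt): modified={a.txt, c.txt} staged={b.txt}
After op 10 (git commit): modified={a.txt, c.txt} staged={none}
After op 11 (modify d.txt): modified={a.txt, c.txt, d.txt} staged={none}
After op 12 (git add d.txt): modified={a.txt, c.txt} staged={d.txt}
After op 13 (modify d.txt): modified={a.txt, c.txt, d.txt} staged={d.txt}
After op 14 (modify b.txt): modified={a.txt, b.txt, c.txt, d.txt} staged={d.txt}
After op 15 (git reset d.txt): modified={a.txt, b.txt, c.txt, d.txt} staged={none}
After op 16 (git add a.txt): modified={b.txt, c.txt, d.txt} staged={a.txt}
After op 17 (git commit): modified={b.txt, c.txt, d.txt} staged={none}
Final staged set: {none} -> count=0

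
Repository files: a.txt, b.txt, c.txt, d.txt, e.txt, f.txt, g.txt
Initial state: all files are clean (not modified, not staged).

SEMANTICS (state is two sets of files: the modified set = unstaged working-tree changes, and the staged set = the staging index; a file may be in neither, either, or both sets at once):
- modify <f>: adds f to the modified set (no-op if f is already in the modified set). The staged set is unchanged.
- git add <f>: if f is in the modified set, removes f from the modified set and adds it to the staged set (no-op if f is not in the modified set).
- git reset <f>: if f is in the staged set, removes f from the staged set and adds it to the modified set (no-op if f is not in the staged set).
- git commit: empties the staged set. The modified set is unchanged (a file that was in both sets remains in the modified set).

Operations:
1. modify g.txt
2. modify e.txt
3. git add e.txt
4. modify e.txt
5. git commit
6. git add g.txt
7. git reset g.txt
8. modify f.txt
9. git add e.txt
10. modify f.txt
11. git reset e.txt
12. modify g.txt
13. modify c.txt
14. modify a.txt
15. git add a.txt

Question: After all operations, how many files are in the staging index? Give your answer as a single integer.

After op 1 (modify g.txt): modified={g.txt} staged={none}
After op 2 (modify e.txt): modified={e.txt, g.txt} staged={none}
After op 3 (git add e.txt): modified={g.txt} staged={e.txt}
After op 4 (modify e.txt): modified={e.txt, g.txt} staged={e.txt}
After op 5 (git commit): modified={e.txt, g.txt} staged={none}
After op 6 (git add g.txt): modified={e.txt} staged={g.txt}
After op 7 (git reset g.txt): modified={e.txt, g.txt} staged={none}
After op 8 (modify f.txt): modified={e.txt, f.txt, g.txt} staged={none}
After op 9 (git add e.txt): modified={f.txt, g.txt} staged={e.txt}
After op 10 (modify f.txt): modified={f.txt, g.txt} staged={e.txt}
After op 11 (git reset e.txt): modified={e.txt, f.txt, g.txt} staged={none}
After op 12 (modify g.txt): modified={e.txt, f.txt, g.txt} staged={none}
After op 13 (modify c.txt): modified={c.txt, e.txt, f.txt, g.txt} staged={none}
After op 14 (modify a.txt): modified={a.txt, c.txt, e.txt, f.txt, g.txt} staged={none}
After op 15 (git add a.txt): modified={c.txt, e.txt, f.txt, g.txt} staged={a.txt}
Final staged set: {a.txt} -> count=1

Answer: 1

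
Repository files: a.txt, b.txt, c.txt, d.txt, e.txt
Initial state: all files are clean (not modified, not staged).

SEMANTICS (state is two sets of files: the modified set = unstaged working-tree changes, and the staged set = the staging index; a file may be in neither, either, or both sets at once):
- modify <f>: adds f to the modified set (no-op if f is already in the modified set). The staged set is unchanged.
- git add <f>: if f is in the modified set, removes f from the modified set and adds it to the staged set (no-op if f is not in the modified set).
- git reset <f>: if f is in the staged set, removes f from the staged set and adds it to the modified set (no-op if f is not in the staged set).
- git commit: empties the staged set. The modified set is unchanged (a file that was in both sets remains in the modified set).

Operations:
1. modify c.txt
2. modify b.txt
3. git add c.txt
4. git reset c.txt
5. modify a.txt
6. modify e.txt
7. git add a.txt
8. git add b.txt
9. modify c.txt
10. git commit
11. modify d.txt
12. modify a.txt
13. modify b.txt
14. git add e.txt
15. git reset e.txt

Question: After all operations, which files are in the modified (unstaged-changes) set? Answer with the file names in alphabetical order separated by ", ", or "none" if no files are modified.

Answer: a.txt, b.txt, c.txt, d.txt, e.txt

Derivation:
After op 1 (modify c.txt): modified={c.txt} staged={none}
After op 2 (modify b.txt): modified={b.txt, c.txt} staged={none}
After op 3 (git add c.txt): modified={b.txt} staged={c.txt}
After op 4 (git reset c.txt): modified={b.txt, c.txt} staged={none}
After op 5 (modify a.txt): modified={a.txt, b.txt, c.txt} staged={none}
After op 6 (modify e.txt): modified={a.txt, b.txt, c.txt, e.txt} staged={none}
After op 7 (git add a.txt): modified={b.txt, c.txt, e.txt} staged={a.txt}
After op 8 (git add b.txt): modified={c.txt, e.txt} staged={a.txt, b.txt}
After op 9 (modify c.txt): modified={c.txt, e.txt} staged={a.txt, b.txt}
After op 10 (git commit): modified={c.txt, e.txt} staged={none}
After op 11 (modify d.txt): modified={c.txt, d.txt, e.txt} staged={none}
After op 12 (modify a.txt): modified={a.txt, c.txt, d.txt, e.txt} staged={none}
After op 13 (modify b.txt): modified={a.txt, b.txt, c.txt, d.txt, e.txt} staged={none}
After op 14 (git add e.txt): modified={a.txt, b.txt, c.txt, d.txt} staged={e.txt}
After op 15 (git reset e.txt): modified={a.txt, b.txt, c.txt, d.txt, e.txt} staged={none}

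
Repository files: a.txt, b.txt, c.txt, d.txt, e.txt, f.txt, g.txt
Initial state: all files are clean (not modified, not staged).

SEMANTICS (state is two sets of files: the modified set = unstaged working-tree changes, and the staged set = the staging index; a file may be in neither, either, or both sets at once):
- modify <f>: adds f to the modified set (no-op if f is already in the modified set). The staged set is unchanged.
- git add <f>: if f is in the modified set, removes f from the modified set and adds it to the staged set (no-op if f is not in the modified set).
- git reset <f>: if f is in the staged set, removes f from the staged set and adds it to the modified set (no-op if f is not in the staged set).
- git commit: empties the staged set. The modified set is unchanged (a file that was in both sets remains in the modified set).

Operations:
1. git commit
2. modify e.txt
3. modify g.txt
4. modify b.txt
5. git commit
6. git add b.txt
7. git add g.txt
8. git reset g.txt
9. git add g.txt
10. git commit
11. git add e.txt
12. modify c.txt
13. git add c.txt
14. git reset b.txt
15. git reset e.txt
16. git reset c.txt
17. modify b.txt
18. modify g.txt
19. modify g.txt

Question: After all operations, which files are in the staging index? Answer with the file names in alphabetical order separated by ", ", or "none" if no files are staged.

Answer: none

Derivation:
After op 1 (git commit): modified={none} staged={none}
After op 2 (modify e.txt): modified={e.txt} staged={none}
After op 3 (modify g.txt): modified={e.txt, g.txt} staged={none}
After op 4 (modify b.txt): modified={b.txt, e.txt, g.txt} staged={none}
After op 5 (git commit): modified={b.txt, e.txt, g.txt} staged={none}
After op 6 (git add b.txt): modified={e.txt, g.txt} staged={b.txt}
After op 7 (git add g.txt): modified={e.txt} staged={b.txt, g.txt}
After op 8 (git reset g.txt): modified={e.txt, g.txt} staged={b.txt}
After op 9 (git add g.txt): modified={e.txt} staged={b.txt, g.txt}
After op 10 (git commit): modified={e.txt} staged={none}
After op 11 (git add e.txt): modified={none} staged={e.txt}
After op 12 (modify c.txt): modified={c.txt} staged={e.txt}
After op 13 (git add c.txt): modified={none} staged={c.txt, e.txt}
After op 14 (git reset b.txt): modified={none} staged={c.txt, e.txt}
After op 15 (git reset e.txt): modified={e.txt} staged={c.txt}
After op 16 (git reset c.txt): modified={c.txt, e.txt} staged={none}
After op 17 (modify b.txt): modified={b.txt, c.txt, e.txt} staged={none}
After op 18 (modify g.txt): modified={b.txt, c.txt, e.txt, g.txt} staged={none}
After op 19 (modify g.txt): modified={b.txt, c.txt, e.txt, g.txt} staged={none}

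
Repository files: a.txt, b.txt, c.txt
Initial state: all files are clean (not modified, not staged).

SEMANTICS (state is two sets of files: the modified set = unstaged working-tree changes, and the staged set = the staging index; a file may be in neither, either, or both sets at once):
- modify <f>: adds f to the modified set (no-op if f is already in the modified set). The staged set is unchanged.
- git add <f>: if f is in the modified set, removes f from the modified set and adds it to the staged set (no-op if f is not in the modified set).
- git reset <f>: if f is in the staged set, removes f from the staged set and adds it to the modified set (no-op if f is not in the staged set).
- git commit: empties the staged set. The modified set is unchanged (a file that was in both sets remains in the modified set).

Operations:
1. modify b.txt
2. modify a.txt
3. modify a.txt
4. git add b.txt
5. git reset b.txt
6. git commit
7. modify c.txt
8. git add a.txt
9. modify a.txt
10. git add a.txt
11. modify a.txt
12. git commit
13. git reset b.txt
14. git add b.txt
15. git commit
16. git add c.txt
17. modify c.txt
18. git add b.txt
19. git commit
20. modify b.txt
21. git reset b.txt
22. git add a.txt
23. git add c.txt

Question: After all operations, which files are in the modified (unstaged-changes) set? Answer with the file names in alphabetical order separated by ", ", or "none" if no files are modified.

After op 1 (modify b.txt): modified={b.txt} staged={none}
After op 2 (modify a.txt): modified={a.txt, b.txt} staged={none}
After op 3 (modify a.txt): modified={a.txt, b.txt} staged={none}
After op 4 (git add b.txt): modified={a.txt} staged={b.txt}
After op 5 (git reset b.txt): modified={a.txt, b.txt} staged={none}
After op 6 (git commit): modified={a.txt, b.txt} staged={none}
After op 7 (modify c.txt): modified={a.txt, b.txt, c.txt} staged={none}
After op 8 (git add a.txt): modified={b.txt, c.txt} staged={a.txt}
After op 9 (modify a.txt): modified={a.txt, b.txt, c.txt} staged={a.txt}
After op 10 (git add a.txt): modified={b.txt, c.txt} staged={a.txt}
After op 11 (modify a.txt): modified={a.txt, b.txt, c.txt} staged={a.txt}
After op 12 (git commit): modified={a.txt, b.txt, c.txt} staged={none}
After op 13 (git reset b.txt): modified={a.txt, b.txt, c.txt} staged={none}
After op 14 (git add b.txt): modified={a.txt, c.txt} staged={b.txt}
After op 15 (git commit): modified={a.txt, c.txt} staged={none}
After op 16 (git add c.txt): modified={a.txt} staged={c.txt}
After op 17 (modify c.txt): modified={a.txt, c.txt} staged={c.txt}
After op 18 (git add b.txt): modified={a.txt, c.txt} staged={c.txt}
After op 19 (git commit): modified={a.txt, c.txt} staged={none}
After op 20 (modify b.txt): modified={a.txt, b.txt, c.txt} staged={none}
After op 21 (git reset b.txt): modified={a.txt, b.txt, c.txt} staged={none}
After op 22 (git add a.txt): modified={b.txt, c.txt} staged={a.txt}
After op 23 (git add c.txt): modified={b.txt} staged={a.txt, c.txt}

Answer: b.txt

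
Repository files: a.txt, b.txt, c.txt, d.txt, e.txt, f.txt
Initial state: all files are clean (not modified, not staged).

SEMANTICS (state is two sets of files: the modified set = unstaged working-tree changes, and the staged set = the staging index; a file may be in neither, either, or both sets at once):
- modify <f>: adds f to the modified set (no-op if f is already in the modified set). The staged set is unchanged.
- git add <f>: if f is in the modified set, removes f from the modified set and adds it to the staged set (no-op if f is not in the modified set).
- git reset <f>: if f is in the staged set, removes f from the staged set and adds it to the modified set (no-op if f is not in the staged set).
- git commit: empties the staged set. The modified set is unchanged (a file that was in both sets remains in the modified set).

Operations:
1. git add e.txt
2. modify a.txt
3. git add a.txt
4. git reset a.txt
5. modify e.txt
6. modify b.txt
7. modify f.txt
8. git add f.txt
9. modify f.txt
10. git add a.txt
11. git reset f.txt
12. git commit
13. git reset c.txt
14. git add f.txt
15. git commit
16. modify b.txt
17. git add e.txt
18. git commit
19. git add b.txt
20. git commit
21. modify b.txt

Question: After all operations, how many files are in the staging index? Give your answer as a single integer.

Answer: 0

Derivation:
After op 1 (git add e.txt): modified={none} staged={none}
After op 2 (modify a.txt): modified={a.txt} staged={none}
After op 3 (git add a.txt): modified={none} staged={a.txt}
After op 4 (git reset a.txt): modified={a.txt} staged={none}
After op 5 (modify e.txt): modified={a.txt, e.txt} staged={none}
After op 6 (modify b.txt): modified={a.txt, b.txt, e.txt} staged={none}
After op 7 (modify f.txt): modified={a.txt, b.txt, e.txt, f.txt} staged={none}
After op 8 (git add f.txt): modified={a.txt, b.txt, e.txt} staged={f.txt}
After op 9 (modify f.txt): modified={a.txt, b.txt, e.txt, f.txt} staged={f.txt}
After op 10 (git add a.txt): modified={b.txt, e.txt, f.txt} staged={a.txt, f.txt}
After op 11 (git reset f.txt): modified={b.txt, e.txt, f.txt} staged={a.txt}
After op 12 (git commit): modified={b.txt, e.txt, f.txt} staged={none}
After op 13 (git reset c.txt): modified={b.txt, e.txt, f.txt} staged={none}
After op 14 (git add f.txt): modified={b.txt, e.txt} staged={f.txt}
After op 15 (git commit): modified={b.txt, e.txt} staged={none}
After op 16 (modify b.txt): modified={b.txt, e.txt} staged={none}
After op 17 (git add e.txt): modified={b.txt} staged={e.txt}
After op 18 (git commit): modified={b.txt} staged={none}
After op 19 (git add b.txt): modified={none} staged={b.txt}
After op 20 (git commit): modified={none} staged={none}
After op 21 (modify b.txt): modified={b.txt} staged={none}
Final staged set: {none} -> count=0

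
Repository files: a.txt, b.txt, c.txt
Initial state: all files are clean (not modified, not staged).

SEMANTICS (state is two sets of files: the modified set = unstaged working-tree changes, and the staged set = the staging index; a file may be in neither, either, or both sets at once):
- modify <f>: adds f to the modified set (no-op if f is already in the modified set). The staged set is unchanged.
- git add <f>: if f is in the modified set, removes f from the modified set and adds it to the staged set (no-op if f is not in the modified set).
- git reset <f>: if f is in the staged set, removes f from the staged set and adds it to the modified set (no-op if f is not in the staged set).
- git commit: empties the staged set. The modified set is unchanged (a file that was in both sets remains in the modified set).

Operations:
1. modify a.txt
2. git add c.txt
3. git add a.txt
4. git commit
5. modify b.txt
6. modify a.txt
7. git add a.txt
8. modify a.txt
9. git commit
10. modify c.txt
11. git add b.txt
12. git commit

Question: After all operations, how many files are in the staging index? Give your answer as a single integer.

After op 1 (modify a.txt): modified={a.txt} staged={none}
After op 2 (git add c.txt): modified={a.txt} staged={none}
After op 3 (git add a.txt): modified={none} staged={a.txt}
After op 4 (git commit): modified={none} staged={none}
After op 5 (modify b.txt): modified={b.txt} staged={none}
After op 6 (modify a.txt): modified={a.txt, b.txt} staged={none}
After op 7 (git add a.txt): modified={b.txt} staged={a.txt}
After op 8 (modify a.txt): modified={a.txt, b.txt} staged={a.txt}
After op 9 (git commit): modified={a.txt, b.txt} staged={none}
After op 10 (modify c.txt): modified={a.txt, b.txt, c.txt} staged={none}
After op 11 (git add b.txt): modified={a.txt, c.txt} staged={b.txt}
After op 12 (git commit): modified={a.txt, c.txt} staged={none}
Final staged set: {none} -> count=0

Answer: 0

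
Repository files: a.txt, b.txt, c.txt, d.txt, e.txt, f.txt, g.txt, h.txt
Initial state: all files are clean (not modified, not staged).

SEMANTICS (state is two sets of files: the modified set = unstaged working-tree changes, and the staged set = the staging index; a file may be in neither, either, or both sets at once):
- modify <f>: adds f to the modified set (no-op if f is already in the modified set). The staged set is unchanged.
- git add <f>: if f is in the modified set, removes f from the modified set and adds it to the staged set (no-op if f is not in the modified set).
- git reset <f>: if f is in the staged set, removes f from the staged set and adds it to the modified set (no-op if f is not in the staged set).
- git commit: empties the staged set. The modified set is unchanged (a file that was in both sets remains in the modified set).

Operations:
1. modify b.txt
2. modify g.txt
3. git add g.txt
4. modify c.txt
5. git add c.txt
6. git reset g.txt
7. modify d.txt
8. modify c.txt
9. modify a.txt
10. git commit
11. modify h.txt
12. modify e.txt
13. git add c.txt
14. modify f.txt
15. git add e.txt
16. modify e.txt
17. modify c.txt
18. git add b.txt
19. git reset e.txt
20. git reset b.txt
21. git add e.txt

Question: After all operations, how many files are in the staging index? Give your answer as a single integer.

Answer: 2

Derivation:
After op 1 (modify b.txt): modified={b.txt} staged={none}
After op 2 (modify g.txt): modified={b.txt, g.txt} staged={none}
After op 3 (git add g.txt): modified={b.txt} staged={g.txt}
After op 4 (modify c.txt): modified={b.txt, c.txt} staged={g.txt}
After op 5 (git add c.txt): modified={b.txt} staged={c.txt, g.txt}
After op 6 (git reset g.txt): modified={b.txt, g.txt} staged={c.txt}
After op 7 (modify d.txt): modified={b.txt, d.txt, g.txt} staged={c.txt}
After op 8 (modify c.txt): modified={b.txt, c.txt, d.txt, g.txt} staged={c.txt}
After op 9 (modify a.txt): modified={a.txt, b.txt, c.txt, d.txt, g.txt} staged={c.txt}
After op 10 (git commit): modified={a.txt, b.txt, c.txt, d.txt, g.txt} staged={none}
After op 11 (modify h.txt): modified={a.txt, b.txt, c.txt, d.txt, g.txt, h.txt} staged={none}
After op 12 (modify e.txt): modified={a.txt, b.txt, c.txt, d.txt, e.txt, g.txt, h.txt} staged={none}
After op 13 (git add c.txt): modified={a.txt, b.txt, d.txt, e.txt, g.txt, h.txt} staged={c.txt}
After op 14 (modify f.txt): modified={a.txt, b.txt, d.txt, e.txt, f.txt, g.txt, h.txt} staged={c.txt}
After op 15 (git add e.txt): modified={a.txt, b.txt, d.txt, f.txt, g.txt, h.txt} staged={c.txt, e.txt}
After op 16 (modify e.txt): modified={a.txt, b.txt, d.txt, e.txt, f.txt, g.txt, h.txt} staged={c.txt, e.txt}
After op 17 (modify c.txt): modified={a.txt, b.txt, c.txt, d.txt, e.txt, f.txt, g.txt, h.txt} staged={c.txt, e.txt}
After op 18 (git add b.txt): modified={a.txt, c.txt, d.txt, e.txt, f.txt, g.txt, h.txt} staged={b.txt, c.txt, e.txt}
After op 19 (git reset e.txt): modified={a.txt, c.txt, d.txt, e.txt, f.txt, g.txt, h.txt} staged={b.txt, c.txt}
After op 20 (git reset b.txt): modified={a.txt, b.txt, c.txt, d.txt, e.txt, f.txt, g.txt, h.txt} staged={c.txt}
After op 21 (git add e.txt): modified={a.txt, b.txt, c.txt, d.txt, f.txt, g.txt, h.txt} staged={c.txt, e.txt}
Final staged set: {c.txt, e.txt} -> count=2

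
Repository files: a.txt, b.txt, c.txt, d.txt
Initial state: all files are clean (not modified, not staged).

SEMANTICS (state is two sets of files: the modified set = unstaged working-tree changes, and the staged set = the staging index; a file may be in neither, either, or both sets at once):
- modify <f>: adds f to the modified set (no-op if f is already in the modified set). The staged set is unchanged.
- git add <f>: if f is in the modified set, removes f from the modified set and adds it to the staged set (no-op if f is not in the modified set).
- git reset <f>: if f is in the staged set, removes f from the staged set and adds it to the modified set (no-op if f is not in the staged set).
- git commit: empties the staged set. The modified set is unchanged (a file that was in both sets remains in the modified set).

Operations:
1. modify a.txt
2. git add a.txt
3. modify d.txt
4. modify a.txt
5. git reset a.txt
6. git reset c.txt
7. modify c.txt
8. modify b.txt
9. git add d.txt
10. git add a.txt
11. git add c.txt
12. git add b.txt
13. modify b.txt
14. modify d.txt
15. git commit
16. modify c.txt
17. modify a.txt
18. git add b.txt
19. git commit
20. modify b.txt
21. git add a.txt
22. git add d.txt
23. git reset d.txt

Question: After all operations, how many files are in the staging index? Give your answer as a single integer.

Answer: 1

Derivation:
After op 1 (modify a.txt): modified={a.txt} staged={none}
After op 2 (git add a.txt): modified={none} staged={a.txt}
After op 3 (modify d.txt): modified={d.txt} staged={a.txt}
After op 4 (modify a.txt): modified={a.txt, d.txt} staged={a.txt}
After op 5 (git reset a.txt): modified={a.txt, d.txt} staged={none}
After op 6 (git reset c.txt): modified={a.txt, d.txt} staged={none}
After op 7 (modify c.txt): modified={a.txt, c.txt, d.txt} staged={none}
After op 8 (modify b.txt): modified={a.txt, b.txt, c.txt, d.txt} staged={none}
After op 9 (git add d.txt): modified={a.txt, b.txt, c.txt} staged={d.txt}
After op 10 (git add a.txt): modified={b.txt, c.txt} staged={a.txt, d.txt}
After op 11 (git add c.txt): modified={b.txt} staged={a.txt, c.txt, d.txt}
After op 12 (git add b.txt): modified={none} staged={a.txt, b.txt, c.txt, d.txt}
After op 13 (modify b.txt): modified={b.txt} staged={a.txt, b.txt, c.txt, d.txt}
After op 14 (modify d.txt): modified={b.txt, d.txt} staged={a.txt, b.txt, c.txt, d.txt}
After op 15 (git commit): modified={b.txt, d.txt} staged={none}
After op 16 (modify c.txt): modified={b.txt, c.txt, d.txt} staged={none}
After op 17 (modify a.txt): modified={a.txt, b.txt, c.txt, d.txt} staged={none}
After op 18 (git add b.txt): modified={a.txt, c.txt, d.txt} staged={b.txt}
After op 19 (git commit): modified={a.txt, c.txt, d.txt} staged={none}
After op 20 (modify b.txt): modified={a.txt, b.txt, c.txt, d.txt} staged={none}
After op 21 (git add a.txt): modified={b.txt, c.txt, d.txt} staged={a.txt}
After op 22 (git add d.txt): modified={b.txt, c.txt} staged={a.txt, d.txt}
After op 23 (git reset d.txt): modified={b.txt, c.txt, d.txt} staged={a.txt}
Final staged set: {a.txt} -> count=1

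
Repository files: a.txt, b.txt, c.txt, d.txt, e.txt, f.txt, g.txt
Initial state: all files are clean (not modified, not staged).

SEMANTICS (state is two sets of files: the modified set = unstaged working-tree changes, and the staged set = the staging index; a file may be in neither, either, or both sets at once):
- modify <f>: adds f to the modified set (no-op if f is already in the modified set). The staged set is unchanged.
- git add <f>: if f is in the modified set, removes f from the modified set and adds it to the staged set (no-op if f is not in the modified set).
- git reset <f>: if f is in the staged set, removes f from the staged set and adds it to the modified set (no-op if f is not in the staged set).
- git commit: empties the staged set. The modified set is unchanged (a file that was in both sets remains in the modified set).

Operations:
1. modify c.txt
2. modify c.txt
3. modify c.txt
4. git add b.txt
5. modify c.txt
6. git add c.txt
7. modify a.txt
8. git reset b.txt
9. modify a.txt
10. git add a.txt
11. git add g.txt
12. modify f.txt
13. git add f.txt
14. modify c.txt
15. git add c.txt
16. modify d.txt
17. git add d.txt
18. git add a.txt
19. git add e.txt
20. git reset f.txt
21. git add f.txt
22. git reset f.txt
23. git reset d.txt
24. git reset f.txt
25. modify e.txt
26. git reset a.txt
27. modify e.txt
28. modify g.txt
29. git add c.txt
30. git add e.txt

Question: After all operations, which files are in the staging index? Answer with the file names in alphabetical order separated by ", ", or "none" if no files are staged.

Answer: c.txt, e.txt

Derivation:
After op 1 (modify c.txt): modified={c.txt} staged={none}
After op 2 (modify c.txt): modified={c.txt} staged={none}
After op 3 (modify c.txt): modified={c.txt} staged={none}
After op 4 (git add b.txt): modified={c.txt} staged={none}
After op 5 (modify c.txt): modified={c.txt} staged={none}
After op 6 (git add c.txt): modified={none} staged={c.txt}
After op 7 (modify a.txt): modified={a.txt} staged={c.txt}
After op 8 (git reset b.txt): modified={a.txt} staged={c.txt}
After op 9 (modify a.txt): modified={a.txt} staged={c.txt}
After op 10 (git add a.txt): modified={none} staged={a.txt, c.txt}
After op 11 (git add g.txt): modified={none} staged={a.txt, c.txt}
After op 12 (modify f.txt): modified={f.txt} staged={a.txt, c.txt}
After op 13 (git add f.txt): modified={none} staged={a.txt, c.txt, f.txt}
After op 14 (modify c.txt): modified={c.txt} staged={a.txt, c.txt, f.txt}
After op 15 (git add c.txt): modified={none} staged={a.txt, c.txt, f.txt}
After op 16 (modify d.txt): modified={d.txt} staged={a.txt, c.txt, f.txt}
After op 17 (git add d.txt): modified={none} staged={a.txt, c.txt, d.txt, f.txt}
After op 18 (git add a.txt): modified={none} staged={a.txt, c.txt, d.txt, f.txt}
After op 19 (git add e.txt): modified={none} staged={a.txt, c.txt, d.txt, f.txt}
After op 20 (git reset f.txt): modified={f.txt} staged={a.txt, c.txt, d.txt}
After op 21 (git add f.txt): modified={none} staged={a.txt, c.txt, d.txt, f.txt}
After op 22 (git reset f.txt): modified={f.txt} staged={a.txt, c.txt, d.txt}
After op 23 (git reset d.txt): modified={d.txt, f.txt} staged={a.txt, c.txt}
After op 24 (git reset f.txt): modified={d.txt, f.txt} staged={a.txt, c.txt}
After op 25 (modify e.txt): modified={d.txt, e.txt, f.txt} staged={a.txt, c.txt}
After op 26 (git reset a.txt): modified={a.txt, d.txt, e.txt, f.txt} staged={c.txt}
After op 27 (modify e.txt): modified={a.txt, d.txt, e.txt, f.txt} staged={c.txt}
After op 28 (modify g.txt): modified={a.txt, d.txt, e.txt, f.txt, g.txt} staged={c.txt}
After op 29 (git add c.txt): modified={a.txt, d.txt, e.txt, f.txt, g.txt} staged={c.txt}
After op 30 (git add e.txt): modified={a.txt, d.txt, f.txt, g.txt} staged={c.txt, e.txt}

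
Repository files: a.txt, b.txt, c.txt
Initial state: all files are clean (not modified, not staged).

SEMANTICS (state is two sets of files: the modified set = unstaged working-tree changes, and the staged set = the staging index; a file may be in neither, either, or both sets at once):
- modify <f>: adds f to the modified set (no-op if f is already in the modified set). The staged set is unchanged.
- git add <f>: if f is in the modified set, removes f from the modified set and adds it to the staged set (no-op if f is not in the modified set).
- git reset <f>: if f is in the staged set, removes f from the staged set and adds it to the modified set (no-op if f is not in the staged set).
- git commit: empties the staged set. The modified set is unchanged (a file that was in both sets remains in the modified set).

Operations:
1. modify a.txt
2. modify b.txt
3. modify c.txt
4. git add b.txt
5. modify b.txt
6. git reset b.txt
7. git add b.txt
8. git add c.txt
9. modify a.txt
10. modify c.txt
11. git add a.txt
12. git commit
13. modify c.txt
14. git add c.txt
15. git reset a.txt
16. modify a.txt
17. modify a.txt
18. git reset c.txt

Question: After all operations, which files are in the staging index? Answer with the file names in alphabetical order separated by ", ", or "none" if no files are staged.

After op 1 (modify a.txt): modified={a.txt} staged={none}
After op 2 (modify b.txt): modified={a.txt, b.txt} staged={none}
After op 3 (modify c.txt): modified={a.txt, b.txt, c.txt} staged={none}
After op 4 (git add b.txt): modified={a.txt, c.txt} staged={b.txt}
After op 5 (modify b.txt): modified={a.txt, b.txt, c.txt} staged={b.txt}
After op 6 (git reset b.txt): modified={a.txt, b.txt, c.txt} staged={none}
After op 7 (git add b.txt): modified={a.txt, c.txt} staged={b.txt}
After op 8 (git add c.txt): modified={a.txt} staged={b.txt, c.txt}
After op 9 (modify a.txt): modified={a.txt} staged={b.txt, c.txt}
After op 10 (modify c.txt): modified={a.txt, c.txt} staged={b.txt, c.txt}
After op 11 (git add a.txt): modified={c.txt} staged={a.txt, b.txt, c.txt}
After op 12 (git commit): modified={c.txt} staged={none}
After op 13 (modify c.txt): modified={c.txt} staged={none}
After op 14 (git add c.txt): modified={none} staged={c.txt}
After op 15 (git reset a.txt): modified={none} staged={c.txt}
After op 16 (modify a.txt): modified={a.txt} staged={c.txt}
After op 17 (modify a.txt): modified={a.txt} staged={c.txt}
After op 18 (git reset c.txt): modified={a.txt, c.txt} staged={none}

Answer: none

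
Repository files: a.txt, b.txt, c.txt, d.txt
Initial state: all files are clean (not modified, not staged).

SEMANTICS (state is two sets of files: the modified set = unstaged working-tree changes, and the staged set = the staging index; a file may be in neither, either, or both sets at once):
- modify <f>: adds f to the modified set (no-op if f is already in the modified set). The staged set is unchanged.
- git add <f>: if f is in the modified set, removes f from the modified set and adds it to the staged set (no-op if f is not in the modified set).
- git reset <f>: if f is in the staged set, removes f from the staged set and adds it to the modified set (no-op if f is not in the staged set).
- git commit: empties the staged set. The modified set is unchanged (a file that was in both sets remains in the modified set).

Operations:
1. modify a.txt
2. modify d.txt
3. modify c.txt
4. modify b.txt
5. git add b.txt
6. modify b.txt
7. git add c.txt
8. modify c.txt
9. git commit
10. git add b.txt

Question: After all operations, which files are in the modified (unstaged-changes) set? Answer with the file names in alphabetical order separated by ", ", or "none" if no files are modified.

After op 1 (modify a.txt): modified={a.txt} staged={none}
After op 2 (modify d.txt): modified={a.txt, d.txt} staged={none}
After op 3 (modify c.txt): modified={a.txt, c.txt, d.txt} staged={none}
After op 4 (modify b.txt): modified={a.txt, b.txt, c.txt, d.txt} staged={none}
After op 5 (git add b.txt): modified={a.txt, c.txt, d.txt} staged={b.txt}
After op 6 (modify b.txt): modified={a.txt, b.txt, c.txt, d.txt} staged={b.txt}
After op 7 (git add c.txt): modified={a.txt, b.txt, d.txt} staged={b.txt, c.txt}
After op 8 (modify c.txt): modified={a.txt, b.txt, c.txt, d.txt} staged={b.txt, c.txt}
After op 9 (git commit): modified={a.txt, b.txt, c.txt, d.txt} staged={none}
After op 10 (git add b.txt): modified={a.txt, c.txt, d.txt} staged={b.txt}

Answer: a.txt, c.txt, d.txt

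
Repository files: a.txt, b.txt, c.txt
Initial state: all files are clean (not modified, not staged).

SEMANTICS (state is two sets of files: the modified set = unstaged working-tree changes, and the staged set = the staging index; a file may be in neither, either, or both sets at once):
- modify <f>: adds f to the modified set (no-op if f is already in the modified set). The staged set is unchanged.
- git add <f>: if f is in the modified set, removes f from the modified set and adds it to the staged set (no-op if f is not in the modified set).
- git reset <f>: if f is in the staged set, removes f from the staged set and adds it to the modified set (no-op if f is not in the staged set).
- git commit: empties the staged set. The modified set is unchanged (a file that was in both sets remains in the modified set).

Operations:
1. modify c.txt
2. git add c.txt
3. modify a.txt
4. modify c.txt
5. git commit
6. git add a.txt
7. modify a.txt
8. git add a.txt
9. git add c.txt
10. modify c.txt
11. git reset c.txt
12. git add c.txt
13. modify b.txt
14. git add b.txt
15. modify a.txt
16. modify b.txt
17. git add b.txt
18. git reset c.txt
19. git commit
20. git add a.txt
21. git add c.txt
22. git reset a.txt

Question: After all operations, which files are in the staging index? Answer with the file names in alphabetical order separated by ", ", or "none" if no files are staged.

After op 1 (modify c.txt): modified={c.txt} staged={none}
After op 2 (git add c.txt): modified={none} staged={c.txt}
After op 3 (modify a.txt): modified={a.txt} staged={c.txt}
After op 4 (modify c.txt): modified={a.txt, c.txt} staged={c.txt}
After op 5 (git commit): modified={a.txt, c.txt} staged={none}
After op 6 (git add a.txt): modified={c.txt} staged={a.txt}
After op 7 (modify a.txt): modified={a.txt, c.txt} staged={a.txt}
After op 8 (git add a.txt): modified={c.txt} staged={a.txt}
After op 9 (git add c.txt): modified={none} staged={a.txt, c.txt}
After op 10 (modify c.txt): modified={c.txt} staged={a.txt, c.txt}
After op 11 (git reset c.txt): modified={c.txt} staged={a.txt}
After op 12 (git add c.txt): modified={none} staged={a.txt, c.txt}
After op 13 (modify b.txt): modified={b.txt} staged={a.txt, c.txt}
After op 14 (git add b.txt): modified={none} staged={a.txt, b.txt, c.txt}
After op 15 (modify a.txt): modified={a.txt} staged={a.txt, b.txt, c.txt}
After op 16 (modify b.txt): modified={a.txt, b.txt} staged={a.txt, b.txt, c.txt}
After op 17 (git add b.txt): modified={a.txt} staged={a.txt, b.txt, c.txt}
After op 18 (git reset c.txt): modified={a.txt, c.txt} staged={a.txt, b.txt}
After op 19 (git commit): modified={a.txt, c.txt} staged={none}
After op 20 (git add a.txt): modified={c.txt} staged={a.txt}
After op 21 (git add c.txt): modified={none} staged={a.txt, c.txt}
After op 22 (git reset a.txt): modified={a.txt} staged={c.txt}

Answer: c.txt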